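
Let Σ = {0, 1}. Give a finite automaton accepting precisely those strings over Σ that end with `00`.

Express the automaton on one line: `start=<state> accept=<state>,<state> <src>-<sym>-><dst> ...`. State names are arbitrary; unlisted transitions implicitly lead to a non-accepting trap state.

Let each state record the length of the longest suffix of the input read so far that is also a prefix of `00`. q1 means the last symbol is `0`; q2 means the last 2 symbols are `00`. Accept only at q2, where the string currently ends in `00`.
A 3-state machine:
        0   1  
>  q0   q1  q0 
   q1   q2  q0 
 * q2   q2  q0 
(> = start, * = accepting)

start=q0 accept=q2 q0-0->q1 q0-1->q0 q1-0->q2 q1-1->q0 q2-0->q2 q2-1->q0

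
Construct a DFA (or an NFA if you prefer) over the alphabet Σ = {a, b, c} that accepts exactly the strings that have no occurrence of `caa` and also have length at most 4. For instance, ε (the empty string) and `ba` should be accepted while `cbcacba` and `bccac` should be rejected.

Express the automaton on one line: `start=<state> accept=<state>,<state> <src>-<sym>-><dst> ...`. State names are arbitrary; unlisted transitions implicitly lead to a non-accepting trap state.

start=q0 accept=q0,q1,q2,q3,q4,q5,q6,q7,q9 q0-a->q1 q0-b->q1 q0-c->q2 q1-a->q3 q1-b->q3 q1-c->q4 q2-a->q5 q2-b->q3 q2-c->q4 q3-a->q6 q3-b->q6 q3-c->q6 q4-a->q7 q4-b->q6 q4-c->q6 q5-a->q8 q5-b->q6 q5-c->q6 q6-a->q9 q6-b->q9 q6-c->q9 q7-a->q8 q7-b->q9 q7-c->q9 q8-a->q8 q8-b->q8 q8-c->q8 q9-a->q8 q9-b->q8 q9-c->q8

Build one automaton per condition and run them in lockstep. The first has 4 states tracking partial matches of the forbidden pattern `caa`; the second has 6 states tracking the input length, saturating at 5. A product state is a pair (one from each), accepting exactly when both do. Equivalent product states are then merged.
10 states suffice.
        a   b   c  
>* q0   q1  q1  q2 
 * q1   q3  q3  q4 
 * q2   q5  q3  q4 
 * q3   q6  q6  q6 
 * q4   q7  q6  q6 
 * q5   q8  q6  q6 
 * q6   q9  q9  q9 
 * q7   q8  q9  q9 
   q8   q8  q8  q8 
 * q9   q8  q8  q8 
(> = start, * = accepting)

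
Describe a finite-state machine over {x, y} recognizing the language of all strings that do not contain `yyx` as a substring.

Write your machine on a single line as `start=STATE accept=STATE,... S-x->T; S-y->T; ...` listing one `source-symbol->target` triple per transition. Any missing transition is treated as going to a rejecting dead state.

start=A; accept=A,B,C; A-x->A; A-y->B; B-x->A; B-y->C; C-x->D; C-y->C; D-x->D; D-y->D

Track partial matches of the forbidden pattern `yyx`. State D is a dead state reached once `yyx` has occurred; every other state accepts. A means no part of `yyx` is currently matched.
       x  y 
>* A   A  B 
 * B   A  C 
 * C   D  C 
   D   D  D 
(> = start, * = accepting)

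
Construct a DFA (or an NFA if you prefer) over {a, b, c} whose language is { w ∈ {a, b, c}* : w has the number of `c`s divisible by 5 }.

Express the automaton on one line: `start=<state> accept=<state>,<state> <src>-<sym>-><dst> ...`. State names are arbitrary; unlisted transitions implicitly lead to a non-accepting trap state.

The only thing that matters is how many `c`s have appeared, reduced mod 5. Use one state per residue: S0 for 0, …, S4 for 4. Reading `c` moves to the next residue; anything else stays put. S0 is accepting.
5 states suffice.
        a   b   c  
>* S0   S0  S0  S1 
   S1   S1  S1  S2 
   S2   S2  S2  S3 
   S3   S3  S3  S4 
   S4   S4  S4  S0 
(> = start, * = accepting)

start=S0 accept=S0 S0-a->S0 S0-b->S0 S0-c->S1 S1-a->S1 S1-b->S1 S1-c->S2 S2-a->S2 S2-b->S2 S2-c->S3 S3-a->S3 S3-b->S3 S3-c->S4 S4-a->S4 S4-b->S4 S4-c->S0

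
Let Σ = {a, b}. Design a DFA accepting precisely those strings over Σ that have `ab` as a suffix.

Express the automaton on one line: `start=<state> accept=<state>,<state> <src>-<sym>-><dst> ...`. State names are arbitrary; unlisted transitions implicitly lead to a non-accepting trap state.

Remember how much of `ab` the current input suffix matches. State S0 means no match yet; S1 means the last symbol is `a`; S2 means the last 2 symbols are `ab`. Only S2 accepts. On a mismatch, fall back to the longest proper suffix that is still a prefix of `ab`.
3 states suffice.
        a   b  
>  S0   S1  S0 
   S1   S1  S2 
 * S2   S1  S0 
(> = start, * = accepting)

start=S0 accept=S2 S0-a->S1 S0-b->S0 S1-a->S1 S1-b->S2 S2-a->S1 S2-b->S0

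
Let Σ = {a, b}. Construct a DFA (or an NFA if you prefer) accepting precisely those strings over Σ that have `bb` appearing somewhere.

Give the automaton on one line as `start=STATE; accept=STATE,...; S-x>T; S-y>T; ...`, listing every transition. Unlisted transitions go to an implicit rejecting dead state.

Track how much of `bb` has been matched so far: state q0 is no progress, q2 is the absorbing accept state reached once `bb` has occurred. Intermediate states record partial matches; on a mismatch, fall back to the longest reusable overlap.
With 3 states:
        a   b  
>  q0   q0  q1 
   q1   q0  q2 
 * q2   q2  q2 
(> = start, * = accepting)

start=q0; accept=q2; q0-a>q0; q0-b>q1; q1-a>q0; q1-b>q2; q2-a>q2; q2-b>q2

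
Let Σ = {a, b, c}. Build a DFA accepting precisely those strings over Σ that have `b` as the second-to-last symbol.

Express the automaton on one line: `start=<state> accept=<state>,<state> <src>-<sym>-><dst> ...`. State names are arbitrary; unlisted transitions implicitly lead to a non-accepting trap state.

A DFA must remember the last 2 symbols (since which symbol is second-to-last isn't known until the input ends). Use one state per possible window of the last ≤2 symbols; accept from those whose window starts with `b`.
With 13 states:
          a    b    c  
>  s0     s1   s2   s3 
   s1     s4   s5   s6 
   s2     s7   s8   s9 
   s3    s10  s11  s12 
   s4     s4   s5   s6 
   s5     s7   s8   s9 
   s6    s10  s11  s12 
 * s7     s4   s5   s6 
 * s8     s7   s8   s9 
 * s9    s10  s11  s12 
   s10    s4   s5   s6 
   s11    s7   s8   s9 
   s12   s10  s11  s12 
(> = start, * = accepting)

start=s0 accept=s7,s8,s9 s0-a->s1 s0-b->s2 s0-c->s3 s1-a->s4 s1-b->s5 s1-c->s6 s2-a->s7 s2-b->s8 s2-c->s9 s3-a->s10 s3-b->s11 s3-c->s12 s4-a->s4 s4-b->s5 s4-c->s6 s5-a->s7 s5-b->s8 s5-c->s9 s6-a->s10 s6-b->s11 s6-c->s12 s7-a->s4 s7-b->s5 s7-c->s6 s8-a->s7 s8-b->s8 s8-c->s9 s9-a->s10 s9-b->s11 s9-c->s12 s10-a->s4 s10-b->s5 s10-c->s6 s11-a->s7 s11-b->s8 s11-c->s9 s12-a->s10 s12-b->s11 s12-c->s12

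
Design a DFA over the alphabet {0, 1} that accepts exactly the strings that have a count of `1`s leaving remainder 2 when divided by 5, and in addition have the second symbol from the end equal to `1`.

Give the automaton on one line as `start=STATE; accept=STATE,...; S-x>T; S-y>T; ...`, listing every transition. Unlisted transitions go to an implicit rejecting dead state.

Run two small machines in parallel and take their product. The first has 5 states tracking the count of `1`s modulo 5; the second has 7 states tracking the last 2 symbols read. A product state is a pair (one from each), accepting exactly when both do. Minimizing collapses redundant product states.
A 9-state machine:
        0   1  
>  q0   q0  q1 
   q1   q2  q3 
   q2   q2  q4 
 * q3   q5  q6 
   q4   q5  q6 
 * q5   q7  q6 
   q6   q6  q8 
   q7   q7  q6 
   q8   q8  q0 
(> = start, * = accepting)

start=q0; accept=q3,q5; q0-0>q0; q0-1>q1; q1-0>q2; q1-1>q3; q2-0>q2; q2-1>q4; q3-0>q5; q3-1>q6; q4-0>q5; q4-1>q6; q5-0>q7; q5-1>q6; q6-0>q6; q6-1>q8; q7-0>q7; q7-1>q6; q8-0>q8; q8-1>q0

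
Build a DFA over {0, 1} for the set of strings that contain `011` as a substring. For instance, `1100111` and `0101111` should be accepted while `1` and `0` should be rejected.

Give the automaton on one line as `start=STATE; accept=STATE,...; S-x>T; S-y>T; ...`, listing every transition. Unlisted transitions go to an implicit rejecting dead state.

States q0..q2 record the length of the longest prefix of `011` that matches the current input suffix. Reaching q3 means `011` has been seen, and we stay there forever. Accept from q3.
A 4-state machine:
        0   1  
>  q0   q1  q0 
   q1   q1  q2 
   q2   q1  q3 
 * q3   q3  q3 
(> = start, * = accepting)

start=q0; accept=q3; q0-0>q1; q0-1>q0; q1-0>q1; q1-1>q2; q2-0>q1; q2-1>q3; q3-0>q3; q3-1>q3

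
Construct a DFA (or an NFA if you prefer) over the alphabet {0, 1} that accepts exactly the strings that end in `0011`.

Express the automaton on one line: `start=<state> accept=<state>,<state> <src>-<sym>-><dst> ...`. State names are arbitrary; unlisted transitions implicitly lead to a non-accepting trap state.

start=s0 accept=s4 s0-0->s1 s0-1->s0 s1-0->s2 s1-1->s0 s2-0->s2 s2-1->s3 s3-0->s1 s3-1->s4 s4-0->s1 s4-1->s0

Let each state record the length of the longest suffix of the input read so far that is also a prefix of `0011`. s1 means the last symbol is `0`; s2 means the last 2 symbols are `00`; s3 means the last 3 symbols are `001`; s4 means the last 4 symbols are `0011`. Accept only at s4, where the string currently ends in `0011`.
        0   1  
>  s0   s1  s0 
   s1   s2  s0 
   s2   s2  s3 
   s3   s1  s4 
 * s4   s1  s0 
(> = start, * = accepting)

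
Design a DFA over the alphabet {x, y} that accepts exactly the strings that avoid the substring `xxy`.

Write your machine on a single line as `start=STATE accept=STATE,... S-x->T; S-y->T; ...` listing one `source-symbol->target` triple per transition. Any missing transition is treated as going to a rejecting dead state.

start=q0; accept=q0,q1,q2; q0-x->q1; q0-y->q0; q1-x->q2; q1-y->q0; q2-x->q2; q2-y->q3; q3-x->q3; q3-y->q3

This is the complement of 'contains `xxy`'. Use the same substring-matching states — q0 through q3 holding how much of `xxy` has just been matched — but flip the accepting set: everything except the trap q3 accepts.
With 4 states:
        x   y  
>* q0   q1  q0 
 * q1   q2  q0 
 * q2   q2  q3 
   q3   q3  q3 
(> = start, * = accepting)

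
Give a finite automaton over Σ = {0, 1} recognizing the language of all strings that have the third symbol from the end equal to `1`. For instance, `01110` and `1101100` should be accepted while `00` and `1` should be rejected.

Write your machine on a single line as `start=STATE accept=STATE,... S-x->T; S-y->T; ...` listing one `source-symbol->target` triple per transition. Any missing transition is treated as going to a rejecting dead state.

start=q0; accept=q11,q12,q13,q14; q0-0->q1; q0-1->q2; q1-0->q3; q1-1->q4; q2-0->q5; q2-1->q6; q3-0->q7; q3-1->q8; q4-0->q9; q4-1->q10; q5-0->q11; q5-1->q12; q6-0->q13; q6-1->q14; q7-0->q7; q7-1->q8; q8-0->q9; q8-1->q10; q9-0->q11; q9-1->q12; q10-0->q13; q10-1->q14; q11-0->q7; q11-1->q8; q12-0->q9; q12-1->q10; q13-0->q11; q13-1->q12; q14-0->q13; q14-1->q14

A DFA must remember the last 3 symbols (since which symbol is third-to-last isn't known until the input ends). Use one state per possible window of the last ≤3 symbols; accept from those whose window starts with `1`.
A 15-state machine:
          0    1  
>  q0     q1   q2 
   q1     q3   q4 
   q2     q5   q6 
   q3     q7   q8 
   q4     q9  q10 
   q5    q11  q12 
   q6    q13  q14 
   q7     q7   q8 
   q8     q9  q10 
   q9    q11  q12 
   q10   q13  q14 
 * q11    q7   q8 
 * q12    q9  q10 
 * q13   q11  q12 
 * q14   q13  q14 
(> = start, * = accepting)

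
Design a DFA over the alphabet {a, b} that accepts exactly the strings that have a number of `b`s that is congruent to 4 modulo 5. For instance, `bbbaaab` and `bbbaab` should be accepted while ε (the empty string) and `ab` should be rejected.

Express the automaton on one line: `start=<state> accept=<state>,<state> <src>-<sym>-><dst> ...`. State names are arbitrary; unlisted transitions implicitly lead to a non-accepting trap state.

start=q0 accept=q4 q0-a->q0 q0-b->q1 q1-a->q1 q1-b->q2 q2-a->q2 q2-b->q3 q3-a->q3 q3-b->q4 q4-a->q4 q4-b->q0

Keep the running count of `b`s modulo 5: each `b` advances along the cycle q0 → q1 → q2 → q3 → q4 → q0 while other symbols loop. Accept at q4.
With 5 states:
        a   b  
>  q0   q0  q1 
   q1   q1  q2 
   q2   q2  q3 
   q3   q3  q4 
 * q4   q4  q0 
(> = start, * = accepting)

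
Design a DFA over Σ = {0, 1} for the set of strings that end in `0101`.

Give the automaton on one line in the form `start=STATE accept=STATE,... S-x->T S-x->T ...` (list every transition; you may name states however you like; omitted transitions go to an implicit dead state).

Let each state record the length of the longest suffix of the input read so far that is also a prefix of `0101`. q1 means the last symbol is `0`; q2 means the last 2 symbols are `01`; q3 means the last 3 symbols are `010`; q4 means the last 4 symbols are `0101`. Accept only at q4, where the string currently ends in `0101`.
        0   1  
>  q0   q1  q0 
   q1   q1  q2 
   q2   q3  q0 
   q3   q1  q4 
 * q4   q3  q0 
(> = start, * = accepting)

start=q0 accept=q4 q0-0->q1 q0-1->q0 q1-0->q1 q1-1->q2 q2-0->q3 q2-1->q0 q3-0->q1 q3-1->q4 q4-0->q3 q4-1->q0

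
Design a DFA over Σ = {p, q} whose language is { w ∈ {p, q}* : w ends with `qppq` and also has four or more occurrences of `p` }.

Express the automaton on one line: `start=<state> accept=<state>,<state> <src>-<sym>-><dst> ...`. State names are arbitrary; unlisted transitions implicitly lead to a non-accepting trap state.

Run two small machines in parallel and take their product. The first has 5 states tracking how much of the suffix `qppq` has currently been matched; the second has 6 states tracking the count of `p`s, saturating at 5. A product state is a pair (one from each), accepting exactly when both do. Equivalent product states are then merged.
With 7 states:
        p   q  
>  s0   s1  s0 
   s1   s2  s1 
   s2   s2  s3 
   s3   s4  s3 
   s4   s5  s3 
   s5   s2  s6 
 * s6   s4  s3 
(> = start, * = accepting)

start=s0 accept=s6 s0-p->s1 s0-q->s0 s1-p->s2 s1-q->s1 s2-p->s2 s2-q->s3 s3-p->s4 s3-q->s3 s4-p->s5 s4-q->s3 s5-p->s2 s5-q->s6 s6-p->s4 s6-q->s3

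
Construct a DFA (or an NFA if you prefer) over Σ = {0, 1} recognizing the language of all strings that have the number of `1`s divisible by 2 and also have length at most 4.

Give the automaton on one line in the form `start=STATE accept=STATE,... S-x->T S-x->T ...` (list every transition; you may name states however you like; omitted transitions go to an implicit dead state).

start=A accept=A,B,D,F,H A-0->B A-1->C B-0->D B-1->E C-0->E C-1->D D-0->F D-1->G E-0->G E-1->F F-0->H F-1->I G-0->I G-1->H H-0->I H-1->I I-0->I I-1->I

Build one automaton per condition and run them in lockstep. The first has 2 states tracking the count of `1`s modulo 2; the second has 6 states tracking the input length, saturating at 5. A product state is a pair (one from each), accepting exactly when both do. Minimizing collapses redundant product states.
       0  1 
>* A   B  C 
 * B   D  E 
   C   E  D 
 * D   F  G 
   E   G  F 
 * F   H  I 
   G   I  H 
 * H   I  I 
   I   I  I 
(> = start, * = accepting)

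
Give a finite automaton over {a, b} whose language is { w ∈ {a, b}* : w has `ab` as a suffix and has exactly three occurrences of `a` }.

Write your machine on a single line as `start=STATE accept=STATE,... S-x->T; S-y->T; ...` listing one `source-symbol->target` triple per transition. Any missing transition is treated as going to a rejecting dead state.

start=q0; accept=q5; q0-a->q1; q0-b->q0; q1-a->q2; q1-b->q1; q2-a->q3; q2-b->q2; q3-a->q4; q3-b->q5; q4-a->q4; q4-b->q4; q5-a->q4; q5-b->q4

Run two small machines in parallel and take their product. One (3 states) tracks how much of the suffix `ab` has currently been matched; the other (5 states) tracks the count of `a`s, saturating at 4. Each combined state is a pair, one component from each; accept when both components accept. Minimizing collapses redundant product states.
6 states suffice.
        a   b  
>  q0   q1  q0 
   q1   q2  q1 
   q2   q3  q2 
   q3   q4  q5 
   q4   q4  q4 
 * q5   q4  q4 
(> = start, * = accepting)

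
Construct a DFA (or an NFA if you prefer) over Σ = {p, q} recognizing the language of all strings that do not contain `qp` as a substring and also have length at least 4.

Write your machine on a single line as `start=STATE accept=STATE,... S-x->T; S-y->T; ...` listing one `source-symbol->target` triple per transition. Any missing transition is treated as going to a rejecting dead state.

start=A; accept=J,K,M,N; A-p->B; A-q->C; B-p->D; B-q->E; C-p->F; C-q->E; D-p->G; D-q->H; E-p->I; E-q->H; F-p->I; F-q->I; G-p->J; G-q->K; H-p->L; H-q->K; I-p->L; I-q->L; J-p->M; J-q->N; K-p->O; K-q->N; L-p->O; L-q->O; M-p->M; M-q->N; N-p->O; N-q->N; O-p->O; O-q->O

Build one automaton per condition and run them in lockstep. One (3 states) tracks partial matches of the forbidden pattern `qp`; the other (6 states) tracks the input length, saturating at 5. Each combined state is a pair, one component from each; accept when both components accept.
A 15-state machine:
       p  q 
>  A   B  C 
   B   D  E 
   C   F  E 
   D   G  H 
   E   I  H 
   F   I  I 
   G   J  K 
   H   L  K 
   I   L  L 
 * J   M  N 
 * K   O  N 
   L   O  O 
 * M   M  N 
 * N   O  N 
   O   O  O 
(> = start, * = accepting)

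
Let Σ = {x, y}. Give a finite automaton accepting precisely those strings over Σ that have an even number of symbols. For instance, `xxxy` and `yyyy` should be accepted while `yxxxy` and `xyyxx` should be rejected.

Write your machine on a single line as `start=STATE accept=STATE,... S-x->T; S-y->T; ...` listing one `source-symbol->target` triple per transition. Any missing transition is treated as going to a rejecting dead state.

Count input length modulo 2: every symbol advances one step around the cycle s0 → s1 → s0. Accept at s0.
2 states suffice.
        x   y  
>* s0   s1  s1 
   s1   s0  s0 
(> = start, * = accepting)

start=s0; accept=s0; s0-x->s1; s0-y->s1; s1-x->s0; s1-y->s0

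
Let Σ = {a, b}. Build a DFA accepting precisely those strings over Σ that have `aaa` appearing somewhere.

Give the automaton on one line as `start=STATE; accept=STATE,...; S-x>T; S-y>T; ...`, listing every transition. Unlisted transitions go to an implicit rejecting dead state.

start=q0; accept=q3; q0-a>q1; q0-b>q0; q1-a>q2; q1-b>q0; q2-a>q3; q2-b>q0; q3-a>q3; q3-b>q3

States q0..q2 record the length of the longest prefix of `aaa` that matches the current input suffix. Reaching q3 means `aaa` has been seen, and we stay there forever. Accept from q3.
        a   b  
>  q0   q1  q0 
   q1   q2  q0 
   q2   q3  q0 
 * q3   q3  q3 
(> = start, * = accepting)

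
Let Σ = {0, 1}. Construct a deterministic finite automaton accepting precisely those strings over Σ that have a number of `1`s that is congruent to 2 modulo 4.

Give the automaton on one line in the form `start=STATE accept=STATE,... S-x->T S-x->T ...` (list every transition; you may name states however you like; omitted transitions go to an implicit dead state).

start=q0 accept=q2 q0-0->q0 q0-1->q1 q1-0->q1 q1-1->q2 q2-0->q2 q2-1->q3 q3-0->q3 q3-1->q0

The only thing that matters is how many `1`s have appeared, reduced mod 4. Use one state per residue: q0 for 0, …, q3 for 3. Reading `1` moves to the next residue; anything else stays put. q2 is accepting.
        0   1  
>  q0   q0  q1 
   q1   q1  q2 
 * q2   q2  q3 
   q3   q3  q0 
(> = start, * = accepting)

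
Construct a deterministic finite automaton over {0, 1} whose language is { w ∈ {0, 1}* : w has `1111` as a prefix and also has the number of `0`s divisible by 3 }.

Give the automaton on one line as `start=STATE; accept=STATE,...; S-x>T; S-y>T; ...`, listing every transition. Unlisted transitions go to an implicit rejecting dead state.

start=S0; accept=S5; S0-0>S1; S0-1>S2; S1-0>S1; S1-1>S1; S2-0>S1; S2-1>S3; S3-0>S1; S3-1>S4; S4-0>S1; S4-1>S5; S5-0>S6; S5-1>S5; S6-0>S7; S6-1>S6; S7-0>S5; S7-1>S7

Run two small machines in parallel and take their product. One (6 states) tracks whether the input so far still matches the prefix `1111`; the other (3 states) tracks the count of `0`s modulo 3. Each combined state is a pair, one component from each; accept when both components accept. After merging equivalent states the machine shrinks.
With 8 states:
        0   1  
>  S0   S1  S2 
   S1   S1  S1 
   S2   S1  S3 
   S3   S1  S4 
   S4   S1  S5 
 * S5   S6  S5 
   S6   S7  S6 
   S7   S5  S7 
(> = start, * = accepting)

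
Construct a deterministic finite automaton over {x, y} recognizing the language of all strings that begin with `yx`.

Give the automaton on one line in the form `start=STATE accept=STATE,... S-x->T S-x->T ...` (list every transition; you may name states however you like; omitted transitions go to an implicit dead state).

start=q0 accept=q2 q0-x->q3 q0-y->q1 q1-x->q2 q1-y->q3 q2-x->q2 q2-y->q2 q3-x->q3 q3-y->q3

Check the first 2 symbols one by one: q0 through q1 record how many have matched `yx` so far; any wrong symbol goes to the dead state q3. After all 2 match we enter the accepting sink q2.
4 states suffice.
        x   y  
>  q0   q3  q1 
   q1   q2  q3 
 * q2   q2  q2 
   q3   q3  q3 
(> = start, * = accepting)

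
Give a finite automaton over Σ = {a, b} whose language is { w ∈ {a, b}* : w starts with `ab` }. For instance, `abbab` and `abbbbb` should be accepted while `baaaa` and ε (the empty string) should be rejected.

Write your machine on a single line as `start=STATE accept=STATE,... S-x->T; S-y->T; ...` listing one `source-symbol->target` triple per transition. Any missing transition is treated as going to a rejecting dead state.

start=q0; accept=q2; q0-a->q1; q0-b->q3; q1-a->q3; q1-b->q2; q2-a->q2; q2-b->q2; q3-a->q3; q3-b->q3

Check the first 2 symbols one by one: q0 through q1 record how many have matched `ab` so far; any wrong symbol goes to the dead state q3. After all 2 match we enter the accepting sink q2.
A 4-state machine:
        a   b  
>  q0   q1  q3 
   q1   q3  q2 
 * q2   q2  q2 
   q3   q3  q3 
(> = start, * = accepting)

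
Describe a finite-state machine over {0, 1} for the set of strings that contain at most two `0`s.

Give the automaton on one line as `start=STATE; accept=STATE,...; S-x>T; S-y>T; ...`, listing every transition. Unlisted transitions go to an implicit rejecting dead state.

start=S0; accept=S0,S1,S2; S0-0>S1; S0-1>S0; S1-0>S2; S1-1>S1; S2-0>S3; S2-1>S2; S3-0>S3; S3-1>S3

Only the number of `0`s matters, and only up to 3. Make a chain S0 → S1 → S2 → S3 advanced by each `0` (with S3 absorbing); every other symbol self-loops. The accepting set is {S0, S1, S2}.
        0   1  
>* S0   S1  S0 
 * S1   S2  S1 
 * S2   S3  S2 
   S3   S3  S3 
(> = start, * = accepting)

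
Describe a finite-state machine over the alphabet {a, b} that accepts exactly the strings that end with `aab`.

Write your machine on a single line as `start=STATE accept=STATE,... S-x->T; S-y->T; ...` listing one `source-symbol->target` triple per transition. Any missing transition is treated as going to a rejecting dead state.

start=q0; accept=q3; q0-a->q1; q0-b->q0; q1-a->q2; q1-b->q0; q2-a->q2; q2-b->q3; q3-a->q1; q3-b->q0

Let each state record the length of the longest suffix of the input read so far that is also a prefix of `aab`. q1 means the last symbol is `a`; q2 means the last 2 symbols are `aa`; q3 means the last 3 symbols are `aab`. Accept only at q3, where the string currently ends in `aab`.
        a   b  
>  q0   q1  q0 
   q1   q2  q0 
   q2   q2  q3 
 * q3   q1  q0 
(> = start, * = accepting)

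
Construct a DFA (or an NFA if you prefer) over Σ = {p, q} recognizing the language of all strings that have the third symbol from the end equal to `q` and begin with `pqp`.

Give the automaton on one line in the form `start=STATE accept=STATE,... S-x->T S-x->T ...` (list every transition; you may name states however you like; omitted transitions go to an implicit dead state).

Run two small machines in parallel and take their product. One (15 states) tracks the last 3 symbols read; the other (5 states) tracks whether the input so far still matches the prefix `pqp`. Each combined state is a pair, one component from each; accept when both components accept.
23 states suffice.
          p    q  
>  s0     s1   s2 
   s1     s3   s4 
   s2     s5   s6 
   s3     s7   s8 
   s4     s9  s10 
   s5    s11  s12 
   s6    s13  s14 
   s7     s7   s8 
   s8    s15  s10 
   s9    s16  s17 
   s10   s13  s14 
   s11    s7   s8 
   s12   s15  s10 
   s13   s11  s12 
   s14   s13  s14 
   s15   s11  s12 
 * s16   s18  s19 
 * s17    s9  s20 
   s18   s18  s19 
   s19    s9  s20 
   s20   s21  s22 
 * s21   s16  s17 
 * s22   s21  s22 
(> = start, * = accepting)

start=s0 accept=s16,s17,s21,s22 s0-p->s1 s0-q->s2 s1-p->s3 s1-q->s4 s2-p->s5 s2-q->s6 s3-p->s7 s3-q->s8 s4-p->s9 s4-q->s10 s5-p->s11 s5-q->s12 s6-p->s13 s6-q->s14 s7-p->s7 s7-q->s8 s8-p->s15 s8-q->s10 s9-p->s16 s9-q->s17 s10-p->s13 s10-q->s14 s11-p->s7 s11-q->s8 s12-p->s15 s12-q->s10 s13-p->s11 s13-q->s12 s14-p->s13 s14-q->s14 s15-p->s11 s15-q->s12 s16-p->s18 s16-q->s19 s17-p->s9 s17-q->s20 s18-p->s18 s18-q->s19 s19-p->s9 s19-q->s20 s20-p->s21 s20-q->s22 s21-p->s16 s21-q->s17 s22-p->s21 s22-q->s22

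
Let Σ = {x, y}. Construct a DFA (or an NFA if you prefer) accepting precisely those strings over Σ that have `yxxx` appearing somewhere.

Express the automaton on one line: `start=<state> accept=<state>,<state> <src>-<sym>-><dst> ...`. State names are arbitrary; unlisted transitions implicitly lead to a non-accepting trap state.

start=S0 accept=S4 S0-x->S0 S0-y->S1 S1-x->S2 S1-y->S1 S2-x->S3 S2-y->S1 S3-x->S4 S3-y->S1 S4-x->S4 S4-y->S4

States S0..S3 record the length of the longest prefix of `yxxx` that matches the current input suffix. Reaching S4 means `yxxx` has been seen, and we stay there forever. Accept from S4.
A 5-state machine:
        x   y  
>  S0   S0  S1 
   S1   S2  S1 
   S2   S3  S1 
   S3   S4  S1 
 * S4   S4  S4 
(> = start, * = accepting)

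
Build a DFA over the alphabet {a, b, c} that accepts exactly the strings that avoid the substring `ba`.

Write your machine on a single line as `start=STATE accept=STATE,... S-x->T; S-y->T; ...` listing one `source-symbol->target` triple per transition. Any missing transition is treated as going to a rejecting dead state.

start=s0; accept=s0,s1; s0-a->s0; s0-b->s1; s0-c->s0; s1-a->s2; s1-b->s1; s1-c->s0; s2-a->s2; s2-b->s2; s2-c->s2

Track partial matches of the forbidden pattern `ba`. State s2 is a dead state reached once `ba` has occurred; every other state accepts. s0 means no part of `ba` is currently matched.
With 3 states:
        a   b   c  
>* s0   s0  s1  s0 
 * s1   s2  s1  s0 
   s2   s2  s2  s2 
(> = start, * = accepting)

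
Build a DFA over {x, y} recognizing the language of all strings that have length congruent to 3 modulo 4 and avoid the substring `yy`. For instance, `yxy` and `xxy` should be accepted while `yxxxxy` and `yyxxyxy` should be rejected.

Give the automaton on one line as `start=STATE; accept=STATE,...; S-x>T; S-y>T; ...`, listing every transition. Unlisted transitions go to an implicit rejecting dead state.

Handle the two conditions separately and then intersect. One (4 states) tracks the input length modulo 4; the other (3 states) tracks partial matches of the forbidden pattern `yy`. Each combined state is a pair, one component from each; accept when both components accept. Minimizing collapses redundant product states.
A 9-state machine:
        x   y  
>  q0   q1  q2 
   q1   q3  q4 
   q2   q3  q5 
   q3   q6  q7 
   q4   q6  q5 
   q5   q5  q5 
 * q6   q0  q8 
 * q7   q0  q5 
   q8   q1  q5 
(> = start, * = accepting)

start=q0; accept=q6,q7; q0-x>q1; q0-y>q2; q1-x>q3; q1-y>q4; q2-x>q3; q2-y>q5; q3-x>q6; q3-y>q7; q4-x>q6; q4-y>q5; q5-x>q5; q5-y>q5; q6-x>q0; q6-y>q8; q7-x>q0; q7-y>q5; q8-x>q1; q8-y>q5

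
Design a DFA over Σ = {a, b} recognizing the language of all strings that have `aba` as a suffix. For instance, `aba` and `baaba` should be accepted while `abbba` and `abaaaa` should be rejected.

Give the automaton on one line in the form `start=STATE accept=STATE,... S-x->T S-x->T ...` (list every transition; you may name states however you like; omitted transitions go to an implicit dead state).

start=q0 accept=q3 q0-a->q1 q0-b->q0 q1-a->q1 q1-b->q2 q2-a->q3 q2-b->q0 q3-a->q1 q3-b->q2

Remember how much of `aba` the current input suffix matches. State q0 means no match yet; q1 means the last symbol is `a`; q2 means the last 2 symbols are `ab`; q3 means the last 3 symbols are `aba`. Only q3 accepts. On a mismatch, fall back to the longest proper suffix that is still a prefix of `aba`.
4 states suffice.
        a   b  
>  q0   q1  q0 
   q1   q1  q2 
   q2   q3  q0 
 * q3   q1  q2 
(> = start, * = accepting)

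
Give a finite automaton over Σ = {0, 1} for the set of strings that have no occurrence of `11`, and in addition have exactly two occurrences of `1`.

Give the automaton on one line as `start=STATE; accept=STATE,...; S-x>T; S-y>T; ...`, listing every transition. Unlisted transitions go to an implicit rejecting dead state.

Handle the two conditions separately and then intersect. The first has 3 states tracking partial matches of the forbidden pattern `11`; the second has 4 states tracking the count of `1`s, saturating at 3. A product state is a pair (one from each), accepting exactly when both do. Equivalent product states are then merged.
        0   1  
>  q0   q0  q1 
   q1   q2  q3 
   q2   q2  q4 
   q3   q3  q3 
 * q4   q4  q3 
(> = start, * = accepting)

start=q0; accept=q4; q0-0>q0; q0-1>q1; q1-0>q2; q1-1>q3; q2-0>q2; q2-1>q4; q3-0>q3; q3-1>q3; q4-0>q4; q4-1>q3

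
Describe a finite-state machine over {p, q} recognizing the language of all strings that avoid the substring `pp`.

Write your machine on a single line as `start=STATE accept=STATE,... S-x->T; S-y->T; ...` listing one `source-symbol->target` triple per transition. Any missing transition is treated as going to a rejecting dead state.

start=s0; accept=s0,s1; s0-p->s1; s0-q->s0; s1-p->s2; s1-q->s0; s2-p->s2; s2-q->s2

This is the complement of 'contains `pp`'. Use the same substring-matching states — s0 through s2 holding how much of `pp` has just been matched — but flip the accepting set: everything except the trap s2 accepts.
        p   q  
>* s0   s1  s0 
 * s1   s2  s0 
   s2   s2  s2 
(> = start, * = accepting)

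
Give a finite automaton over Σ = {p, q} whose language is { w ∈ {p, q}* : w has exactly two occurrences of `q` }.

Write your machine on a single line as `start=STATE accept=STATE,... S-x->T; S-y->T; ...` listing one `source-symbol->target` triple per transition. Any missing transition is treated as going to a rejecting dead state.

Count `q`s, saturating at 3: states S0 through S2 mean 0 through 2 `q`s seen; S3 means more than 2. Each `q` increments (capped at S3); other symbols loop. Accept from {S2}.
        p   q  
>  S0   S0  S1 
   S1   S1  S2 
 * S2   S2  S3 
   S3   S3  S3 
(> = start, * = accepting)

start=S0; accept=S2; S0-p->S0; S0-q->S1; S1-p->S1; S1-q->S2; S2-p->S2; S2-q->S3; S3-p->S3; S3-q->S3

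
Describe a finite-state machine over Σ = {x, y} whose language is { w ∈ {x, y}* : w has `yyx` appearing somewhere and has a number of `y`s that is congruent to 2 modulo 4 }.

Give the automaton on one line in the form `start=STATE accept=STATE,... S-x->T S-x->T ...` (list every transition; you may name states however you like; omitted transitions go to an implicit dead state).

start=s0 accept=s5 s0-x->s0 s0-y->s1 s1-x->s2 s1-y->s3 s2-x->s2 s2-y->s4 s3-x->s5 s3-y->s6 s4-x->s7 s4-y->s6 s5-x->s5 s5-y->s8 s6-x->s8 s6-y->s9 s7-x->s7 s7-y->s10 s8-x->s8 s8-y->s11 s9-x->s11 s9-y->s12 s10-x->s13 s10-y->s9 s11-x->s11 s11-y->s14 s12-x->s14 s12-y->s3 s13-x->s13 s13-y->s15 s14-x->s14 s14-y->s5 s15-x->s0 s15-y->s12

Run two small machines in parallel and take their product. The first has 4 states tracking whether and how much of `yyx` has been seen; the second has 4 states tracking the count of `y`s modulo 4. A product state is a pair (one from each), accepting exactly when both do.
          x    y  
>  s0     s0   s1 
   s1     s2   s3 
   s2     s2   s4 
   s3     s5   s6 
   s4     s7   s6 
 * s5     s5   s8 
   s6     s8   s9 
   s7     s7  s10 
   s8     s8  s11 
   s9    s11  s12 
   s10   s13   s9 
   s11   s11  s14 
   s12   s14   s3 
   s13   s13  s15 
   s14   s14   s5 
   s15    s0  s12 
(> = start, * = accepting)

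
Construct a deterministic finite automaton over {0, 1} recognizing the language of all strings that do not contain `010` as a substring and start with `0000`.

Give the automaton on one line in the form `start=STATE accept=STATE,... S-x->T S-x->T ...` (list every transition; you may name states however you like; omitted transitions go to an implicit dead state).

Run two small machines in parallel and take their product. The first has 4 states tracking partial matches of the forbidden pattern `010`; the second has 6 states tracking whether the input so far still matches the prefix `0000`. A product state is a pair (one from each), accepting exactly when both do. After merging equivalent states the machine shrinks.
With 8 states:
        0   1  
>  q0   q1  q2 
   q1   q3  q2 
   q2   q2  q2 
   q3   q4  q2 
   q4   q5  q2 
 * q5   q5  q6 
 * q6   q2  q7 
 * q7   q5  q7 
(> = start, * = accepting)

start=q0 accept=q5,q6,q7 q0-0->q1 q0-1->q2 q1-0->q3 q1-1->q2 q2-0->q2 q2-1->q2 q3-0->q4 q3-1->q2 q4-0->q5 q4-1->q2 q5-0->q5 q5-1->q6 q6-0->q2 q6-1->q7 q7-0->q5 q7-1->q7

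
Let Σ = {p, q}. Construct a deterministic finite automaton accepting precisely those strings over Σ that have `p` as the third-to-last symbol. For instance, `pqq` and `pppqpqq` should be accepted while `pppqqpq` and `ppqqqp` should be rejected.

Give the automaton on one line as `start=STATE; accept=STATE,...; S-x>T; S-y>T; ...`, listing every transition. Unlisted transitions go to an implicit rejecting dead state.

start=A; accept=H,I,J,K; A-p>B; A-q>C; B-p>D; B-q>E; C-p>F; C-q>G; D-p>H; D-q>I; E-p>J; E-q>K; F-p>L; F-q>M; G-p>N; G-q>O; H-p>H; H-q>I; I-p>J; I-q>K; J-p>L; J-q>M; K-p>N; K-q>O; L-p>H; L-q>I; M-p>J; M-q>K; N-p>L; N-q>M; O-p>N; O-q>O

A DFA must remember the last 3 symbols (since which symbol is third-to-last isn't known until the input ends). Use one state per possible window of the last ≤3 symbols; accept from those whose window starts with `p`.
With 15 states:
       p  q 
>  A   B  C 
   B   D  E 
   C   F  G 
   D   H  I 
   E   J  K 
   F   L  M 
   G   N  O 
 * H   H  I 
 * I   J  K 
 * J   L  M 
 * K   N  O 
   L   H  I 
   M   J  K 
   N   L  M 
   O   N  O 
(> = start, * = accepting)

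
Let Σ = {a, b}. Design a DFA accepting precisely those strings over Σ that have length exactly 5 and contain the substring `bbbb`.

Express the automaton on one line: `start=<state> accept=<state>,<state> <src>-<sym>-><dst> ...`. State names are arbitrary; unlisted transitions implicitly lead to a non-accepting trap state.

Run two small machines in parallel and take their product. One (7 states) tracks the input length, saturating at 6; the other (5 states) tracks whether and how much of `bbbb` has been seen. Each combined state is a pair, one component from each; accept when both components accept. Minimizing collapses redundant product states.
11 states suffice.
          a    b  
>  q0     q1   q2 
   q1     q3   q4 
   q2     q3   q5 
   q3     q3   q3 
   q4     q3   q6 
   q5     q3   q7 
   q6     q3   q8 
   q7     q3   q9 
   q8     q3  q10 
   q9    q10  q10 
 * q10    q3   q3 
(> = start, * = accepting)

start=q0 accept=q10 q0-a->q1 q0-b->q2 q1-a->q3 q1-b->q4 q2-a->q3 q2-b->q5 q3-a->q3 q3-b->q3 q4-a->q3 q4-b->q6 q5-a->q3 q5-b->q7 q6-a->q3 q6-b->q8 q7-a->q3 q7-b->q9 q8-a->q3 q8-b->q10 q9-a->q10 q9-b->q10 q10-a->q3 q10-b->q3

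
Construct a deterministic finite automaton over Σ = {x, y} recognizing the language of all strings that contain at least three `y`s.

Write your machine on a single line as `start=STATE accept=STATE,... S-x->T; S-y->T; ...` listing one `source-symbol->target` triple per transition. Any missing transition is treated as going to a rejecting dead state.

Only the number of `y`s matters, and only up to 4. Make a chain q0 → q1 → q2 → q3 → q4 advanced by each `y` (with q4 absorbing); every other symbol self-loops. The accepting set is {q3, q4}.
        x   y  
>  q0   q0  q1 
   q1   q1  q2 
   q2   q2  q3 
 * q3   q3  q4 
 * q4   q4  q4 
(> = start, * = accepting)

start=q0; accept=q3,q4; q0-x->q0; q0-y->q1; q1-x->q1; q1-y->q2; q2-x->q2; q2-y->q3; q3-x->q3; q3-y->q4; q4-x->q4; q4-y->q4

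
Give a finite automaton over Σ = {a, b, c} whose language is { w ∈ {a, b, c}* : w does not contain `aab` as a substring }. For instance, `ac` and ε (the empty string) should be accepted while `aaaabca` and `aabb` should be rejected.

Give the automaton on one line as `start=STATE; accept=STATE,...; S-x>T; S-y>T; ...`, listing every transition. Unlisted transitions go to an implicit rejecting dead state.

This is the complement of 'contains `aab`'. Use the same substring-matching states — q0 through q3 holding how much of `aab` has just been matched — but flip the accepting set: everything except the trap q3 accepts.
With 4 states:
        a   b   c  
>* q0   q1  q0  q0 
 * q1   q2  q0  q0 
 * q2   q2  q3  q0 
   q3   q3  q3  q3 
(> = start, * = accepting)

start=q0; accept=q0,q1,q2; q0-a>q1; q0-b>q0; q0-c>q0; q1-a>q2; q1-b>q0; q1-c>q0; q2-a>q2; q2-b>q3; q2-c>q0; q3-a>q3; q3-b>q3; q3-c>q3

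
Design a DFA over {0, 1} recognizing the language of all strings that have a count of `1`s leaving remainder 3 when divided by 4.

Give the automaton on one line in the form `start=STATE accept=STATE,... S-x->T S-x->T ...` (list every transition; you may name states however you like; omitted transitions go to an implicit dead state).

start=S0 accept=S3 S0-0->S0 S0-1->S1 S1-0->S1 S1-1->S2 S2-0->S2 S2-1->S3 S3-0->S3 S3-1->S0

Keep the running count of `1`s modulo 4: each `1` advances along the cycle S0 → S1 → S2 → S3 → S0 while other symbols loop. Accept at S3.
A 4-state machine:
        0   1  
>  S0   S0  S1 
   S1   S1  S2 
   S2   S2  S3 
 * S3   S3  S0 
(> = start, * = accepting)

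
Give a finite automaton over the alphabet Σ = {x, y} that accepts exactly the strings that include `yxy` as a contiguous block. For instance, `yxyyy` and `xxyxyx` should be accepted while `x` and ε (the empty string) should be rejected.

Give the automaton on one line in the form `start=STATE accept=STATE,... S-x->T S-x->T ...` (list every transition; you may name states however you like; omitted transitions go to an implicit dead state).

Track how much of `yxy` has been matched so far: state q0 is no progress, q3 is the absorbing accept state reached once `yxy` has occurred. Intermediate states record partial matches; on a mismatch, fall back to the longest reusable overlap.
4 states suffice.
        x   y  
>  q0   q0  q1 
   q1   q2  q1 
   q2   q0  q3 
 * q3   q3  q3 
(> = start, * = accepting)

start=q0 accept=q3 q0-x->q0 q0-y->q1 q1-x->q2 q1-y->q1 q2-x->q0 q2-y->q3 q3-x->q3 q3-y->q3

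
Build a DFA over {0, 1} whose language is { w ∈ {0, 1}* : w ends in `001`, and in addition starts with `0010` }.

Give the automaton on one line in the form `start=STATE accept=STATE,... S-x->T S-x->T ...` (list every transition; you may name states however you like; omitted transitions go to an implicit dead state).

start=s0 accept=s8 s0-0->s1 s0-1->s2 s1-0->s3 s1-1->s2 s2-0->s2 s2-1->s2 s3-0->s2 s3-1->s4 s4-0->s5 s4-1->s2 s5-0->s6 s5-1->s7 s6-0->s6 s6-1->s8 s7-0->s5 s7-1->s7 s8-0->s5 s8-1->s7

Handle the two conditions separately and then intersect. The first has 4 states tracking how much of the suffix `001` has currently been matched; the second has 6 states tracking whether the input so far still matches the prefix `0010`. A product state is a pair (one from each), accepting exactly when both do. Equivalent product states are then merged.
A 9-state machine:
        0   1  
>  s0   s1  s2 
   s1   s3  s2 
   s2   s2  s2 
   s3   s2  s4 
   s4   s5  s2 
   s5   s6  s7 
   s6   s6  s8 
   s7   s5  s7 
 * s8   s5  s7 
(> = start, * = accepting)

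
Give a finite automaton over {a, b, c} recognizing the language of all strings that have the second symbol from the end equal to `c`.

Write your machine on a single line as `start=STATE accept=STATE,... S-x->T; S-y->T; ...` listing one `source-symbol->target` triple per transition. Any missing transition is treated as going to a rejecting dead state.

start=s0; accept=s10,s11,s12; s0-a->s1; s0-b->s2; s0-c->s3; s1-a->s4; s1-b->s5; s1-c->s6; s2-a->s7; s2-b->s8; s2-c->s9; s3-a->s10; s3-b->s11; s3-c->s12; s4-a->s4; s4-b->s5; s4-c->s6; s5-a->s7; s5-b->s8; s5-c->s9; s6-a->s10; s6-b->s11; s6-c->s12; s7-a->s4; s7-b->s5; s7-c->s6; s8-a->s7; s8-b->s8; s8-c->s9; s9-a->s10; s9-b->s11; s9-c->s12; s10-a->s4; s10-b->s5; s10-c->s6; s11-a->s7; s11-b->s8; s11-c->s9; s12-a->s10; s12-b->s11; s12-c->s12

Because acceptance depends on a position counted from the end, the machine has to buffer the most recent 2 symbols. Make each state the string of the last up-to-2 symbols read; on input `x` shift the window left and append `x`. Accept when the buffered window has length 2 and begins with `c`.
          a    b    c  
>  s0     s1   s2   s3 
   s1     s4   s5   s6 
   s2     s7   s8   s9 
   s3    s10  s11  s12 
   s4     s4   s5   s6 
   s5     s7   s8   s9 
   s6    s10  s11  s12 
   s7     s4   s5   s6 
   s8     s7   s8   s9 
   s9    s10  s11  s12 
 * s10    s4   s5   s6 
 * s11    s7   s8   s9 
 * s12   s10  s11  s12 
(> = start, * = accepting)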